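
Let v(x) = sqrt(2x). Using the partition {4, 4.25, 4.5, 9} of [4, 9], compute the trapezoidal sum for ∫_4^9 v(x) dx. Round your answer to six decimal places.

17.753364

Subinterval widths: 0.25, 0.25, 4.5.
v(4) ≈ 2.828427, v(4.25) ≈ 2.915476, v(4.5) ≈ 3.000000, v(9) ≈ 4.242641.
On each subinterval the trapezoid contributes (Δx_i/2)·[v(x_{i-1}) + v(x_i)].
Sum ≈ 17.753364.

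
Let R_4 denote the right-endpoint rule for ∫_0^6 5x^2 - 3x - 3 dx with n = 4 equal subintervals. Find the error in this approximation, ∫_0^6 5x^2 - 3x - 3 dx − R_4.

-132.75

Exact integral: ∫_0^6 f(x) dx = 288.
R_4 = 420.75.
Error = 288 − 420.75 = -132.75.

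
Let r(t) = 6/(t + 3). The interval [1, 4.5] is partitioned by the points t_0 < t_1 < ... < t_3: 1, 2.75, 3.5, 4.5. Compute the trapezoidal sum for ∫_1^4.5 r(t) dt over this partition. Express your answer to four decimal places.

3.8245

Subinterval widths: 1.75, 0.75, 1.
r(1) = 1.5, r(2.75) = 24/23, r(3.5) = 12/13, r(4.5) = 0.8.
On each subinterval the trapezoid contributes (Δt_i/2)·[r(t_{i-1}) + r(t_i)].
Sum ≈ 3.8245.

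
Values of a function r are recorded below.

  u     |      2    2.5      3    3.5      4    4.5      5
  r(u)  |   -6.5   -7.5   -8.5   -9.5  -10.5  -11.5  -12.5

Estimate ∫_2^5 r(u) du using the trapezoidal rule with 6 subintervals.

Δu = 0.5.
T_6 = (0.5/2)·[(-6.5) + 2·(-7.5) + 2·(-8.5) + 2·(-9.5) + 2·(-10.5) + 2·(-11.5) + (-12.5)] = -28.5.

-28.5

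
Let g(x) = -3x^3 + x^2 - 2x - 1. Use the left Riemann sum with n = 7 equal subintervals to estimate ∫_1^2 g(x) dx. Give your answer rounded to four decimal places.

Δx = (2 − 1)/7 = 1/7.
Left endpoints: 1, 8/7, 9/7, 10/7, 11/7, 12/7, 13/7.
g(1) = -5, g(8/7) = -2215/343, g(9/7) = -2845/343, g(10/7) = -3623/343, g(11/7) = -4567/343, g(12/7) = -5695/343, g(13/7) = -7025/343.
Sum = Δx · [g(1) + g(8/7) + g(9/7) + ...].
Sum ≈ -11.5306.

-11.5306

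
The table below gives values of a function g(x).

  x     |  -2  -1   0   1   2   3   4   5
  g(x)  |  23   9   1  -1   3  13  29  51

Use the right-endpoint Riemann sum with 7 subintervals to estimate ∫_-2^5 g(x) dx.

105

Δx = 1.
Sum = 1·[9 + 1 + (-1) + 3 + 13 + 29 + 51] = 105.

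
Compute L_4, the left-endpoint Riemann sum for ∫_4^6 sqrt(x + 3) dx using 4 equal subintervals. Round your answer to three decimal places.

Δx = (6 − 4)/4 = 0.5.
Left endpoints: 4, 4.5, 5, 5.5.
f(4) ≈ 2.646, f(4.5) ≈ 2.739, f(5) ≈ 2.828, f(5.5) ≈ 2.915.
Sum = Δx · [f(4) + f(4.5) + f(5) + f(5.5)].
Sum ≈ 5.564.

5.564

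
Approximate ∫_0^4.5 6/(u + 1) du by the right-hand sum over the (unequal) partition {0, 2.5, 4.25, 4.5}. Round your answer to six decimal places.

Subinterval widths: 2.5, 1.75, 0.25.
Right endpoints: 2.5, 4.25, 4.5.
f(2.5) = 12/7, f(4.25) = 8/7, f(4.5) = 12/11.
Sum = Σ Δu_i · f(u_i).
Sum ≈ 6.558442.

6.558442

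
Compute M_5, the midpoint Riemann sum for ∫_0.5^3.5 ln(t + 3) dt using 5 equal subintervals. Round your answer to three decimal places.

4.784

Δt = (3.5 − 0.5)/5 = 0.6.
Midpoints: 0.8, 1.4, 2, 2.6, 3.2.
f(0.8) ≈ 1.335, f(1.4) ≈ 1.482, f(2) ≈ 1.609, f(2.6) ≈ 1.723, f(3.2) ≈ 1.825.
Sum = Δt · [f(0.8) + f(1.4) + f(2) + f(2.6) + f(3.2)].
Sum ≈ 4.784.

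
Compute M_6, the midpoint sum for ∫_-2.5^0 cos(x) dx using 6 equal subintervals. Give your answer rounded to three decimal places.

Δx = (0 − (-2.5))/6 = 5/12.
Midpoints: -55/24, -1.875, -35/24, -25/24, -0.625, -5/24.
f(-55/24) ≈ -0.660, f(-1.875) ≈ -0.300, f(-35/24) ≈ 0.112, f(-25/24) ≈ 0.505, f(-0.625) ≈ 0.811, f(-5/24) ≈ 0.978.
Sum = Δx · [f(-55/24) + f(-1.875) + f(-35/24) + ...].
Sum ≈ 0.603.

0.603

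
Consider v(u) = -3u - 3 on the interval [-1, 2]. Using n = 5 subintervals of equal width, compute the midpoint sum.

-13.5

Δu = (2 − (-1))/5 = 0.6.
Midpoints: -0.7, -0.1, 0.5, 1.1, 1.7.
v(-0.7) = -0.9, v(-0.1) = -2.7, v(0.5) = -4.5, v(1.1) = -6.3, v(1.7) = -8.1.
Sum = Δu · [v(-0.7) + v(-0.1) + v(0.5) + v(1.1) + v(1.7)].
Sum = -13.5.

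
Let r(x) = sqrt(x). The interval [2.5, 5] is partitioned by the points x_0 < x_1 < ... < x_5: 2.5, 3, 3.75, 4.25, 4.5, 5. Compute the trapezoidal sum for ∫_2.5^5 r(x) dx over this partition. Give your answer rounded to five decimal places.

Subinterval widths: 0.5, 0.75, 0.5, 0.25, 0.5.
r(2.5) ≈ 1.58114, r(3) ≈ 1.73205, r(3.75) ≈ 1.93649, r(4.25) ≈ 2.06155, r(4.5) ≈ 2.12132, r(5) ≈ 2.23607.
On each subinterval the trapezoid contributes (Δx_i/2)·[r(x_{i-1}) + r(x_i)].
Sum ≈ 4.81572.

4.81572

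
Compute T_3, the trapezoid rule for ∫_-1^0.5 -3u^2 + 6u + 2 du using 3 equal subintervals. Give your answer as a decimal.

Δu = (0.5 − (-1))/3 = 0.5.
f(-1) = -7, f(-0.5) = -1.75, f(0) = 2, f(0.5) = 4.25.
T_3 = (Δu/2)·[f(u_0) + 2f(u_1) + 2f(u_2) + f(u_3)].
Sum = -0.5625.

-0.5625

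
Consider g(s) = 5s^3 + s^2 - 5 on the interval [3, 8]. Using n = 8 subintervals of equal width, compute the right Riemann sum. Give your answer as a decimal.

Δs = (8 − 3)/8 = 0.625.
Right endpoints: 3.625, 4.25, 4.875, 5.5, 6.125, 6.75, 7.375, 8.
g(3.625) = 126113/512, g(4.25) = 396.890625, g(4.875) = 306203/512, g(5.5) = 857.125, g(6.125) = 604893/512, g(6.75) = 1578.296875, g(7.375) = 1052183/512, g(8) = 2619.
Sum = Δs · [g(3.625) + g(4.25) + g(4.875) + ...].
Sum = 5957.59765625.

5957.59765625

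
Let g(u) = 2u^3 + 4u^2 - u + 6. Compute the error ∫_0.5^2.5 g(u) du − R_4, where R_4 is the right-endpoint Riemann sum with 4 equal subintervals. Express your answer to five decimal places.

-14.33333

Exact integral: ∫_0.5^2.5 g(u) du ≈ 49.1666667.
R_4 = 63.5.
Error ≈ 49.1666667 − 63.5 ≈ -14.33333.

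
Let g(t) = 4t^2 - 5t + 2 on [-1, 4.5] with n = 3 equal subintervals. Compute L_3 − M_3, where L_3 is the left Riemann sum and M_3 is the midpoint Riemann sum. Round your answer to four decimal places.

L_3 ≈ 52.657407.
M_3 ≈ 79.546296.
L_3 − M_3 ≈ -26.8889.

-26.8889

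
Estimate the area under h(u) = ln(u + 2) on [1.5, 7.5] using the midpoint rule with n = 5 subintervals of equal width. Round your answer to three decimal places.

11.013

Δu = (7.5 − 1.5)/5 = 1.2.
Midpoints: 2.1, 3.3, 4.5, 5.7, 6.9.
h(2.1) ≈ 1.411, h(3.3) ≈ 1.668, h(4.5) ≈ 1.872, h(5.7) ≈ 2.041, h(6.9) ≈ 2.186.
Sum = Δu · [h(2.1) + h(3.3) + h(4.5) + h(5.7) + h(6.9)].
Sum ≈ 11.013.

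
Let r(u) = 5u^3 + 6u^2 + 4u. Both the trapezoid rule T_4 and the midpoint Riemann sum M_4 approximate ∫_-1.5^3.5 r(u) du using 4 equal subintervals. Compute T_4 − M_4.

T_4 = 321.09375.
M_4 = 280.078125.
T_4 − M_4 = 41.015625.

41.015625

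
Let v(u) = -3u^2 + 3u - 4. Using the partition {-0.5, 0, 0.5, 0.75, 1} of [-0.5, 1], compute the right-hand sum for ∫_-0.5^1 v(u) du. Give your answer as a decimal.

-5.484375

Subinterval widths: 0.5, 0.5, 0.25, 0.25.
Right endpoints: 0, 0.5, 0.75, 1.
v(0) = -4, v(0.5) = -3.25, v(0.75) = -3.4375, v(1) = -4.
Sum = Σ Δu_i · v(u_i).
Sum = -5.484375.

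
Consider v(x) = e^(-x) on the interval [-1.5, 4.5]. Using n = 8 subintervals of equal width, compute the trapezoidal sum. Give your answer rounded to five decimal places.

Δx = (4.5 − (-1.5))/8 = 0.75.
v(-1.5) ≈ 4.48169, v(-0.75) ≈ 2.11700, v(0) ≈ 1.00000, v(0.75) ≈ 0.47237, v(1.5) ≈ 0.22313, v(2.25) ≈ 0.10540, v(3) ≈ 0.04979, v(3.75) ≈ 0.02352, v(4.5) ≈ 0.01111.
T_8 = (Δx/2)·[v(x_0) + 2v(x_1) + ... + 2v(x_{7}) + v(x_8)].
Sum ≈ 4.67820.

4.67820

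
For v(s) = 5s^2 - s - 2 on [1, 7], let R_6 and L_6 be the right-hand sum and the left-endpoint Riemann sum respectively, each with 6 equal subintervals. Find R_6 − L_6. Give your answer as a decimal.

R_6 = 656.
L_6 = 422.
R_6 − L_6 = 234.

234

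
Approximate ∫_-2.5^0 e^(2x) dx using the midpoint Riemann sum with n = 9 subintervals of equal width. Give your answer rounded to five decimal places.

Δx = (0 − (-2.5))/9 = 5/18.
Midpoints: -85/36, -25/12, -65/36, -55/36, -1.25, -35/36, -25/36, -5/12, -5/36.
f(-85/36) ≈ 0.00890, f(-25/12) ≈ 0.01550, f(-65/36) ≈ 0.02702, f(-55/36) ≈ 0.04710, f(-1.25) ≈ 0.08208, f(-35/36) ≈ 0.14307, f(-25/36) ≈ 0.24935, f(-5/12) ≈ 0.43460, f(-5/36) ≈ 0.75747.
Sum = Δx · [f(-85/36) + f(-25/12) + f(-65/36) + ...].
Sum ≈ 0.49030.

0.49030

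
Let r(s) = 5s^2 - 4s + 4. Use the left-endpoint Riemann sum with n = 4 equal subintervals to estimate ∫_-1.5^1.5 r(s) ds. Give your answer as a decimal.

29.15625

Δs = (1.5 − (-1.5))/4 = 0.75.
Left endpoints: -1.5, -0.75, 0, 0.75.
r(-1.5) = 21.25, r(-0.75) = 9.8125, r(0) = 4, r(0.75) = 3.8125.
Sum = Δs · [r(-1.5) + r(-0.75) + r(0) + r(0.75)].
Sum = 29.15625.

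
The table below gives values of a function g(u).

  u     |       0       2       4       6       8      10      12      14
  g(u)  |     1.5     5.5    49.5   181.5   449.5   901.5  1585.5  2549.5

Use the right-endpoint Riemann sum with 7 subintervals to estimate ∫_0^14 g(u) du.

11445

Δu = 2.
Sum = 2·[5.5 + 49.5 + 181.5 + 449.5 + 901.5 + 1585.5 + 2549.5] = 11445.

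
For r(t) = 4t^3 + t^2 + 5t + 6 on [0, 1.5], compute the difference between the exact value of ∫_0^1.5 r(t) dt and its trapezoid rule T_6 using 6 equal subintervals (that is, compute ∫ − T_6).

Exact integral: ∫_0^1.5 r(t) dt = 20.8125.
T_6 = 20.96875.
Error = 20.8125 − 20.96875 = -0.15625.

-0.15625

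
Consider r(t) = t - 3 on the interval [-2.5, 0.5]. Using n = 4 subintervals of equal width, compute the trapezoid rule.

-12

Δt = (0.5 − (-2.5))/4 = 0.75.
r(-2.5) = -5.5, r(-1.75) = -4.75, r(-1) = -4, r(-0.25) = -3.25, r(0.5) = -2.5.
T_4 = (Δt/2)·[r(t_0) + 2r(t_1) + 2r(t_2) + 2r(t_3) + r(t_4)].
Sum = -12.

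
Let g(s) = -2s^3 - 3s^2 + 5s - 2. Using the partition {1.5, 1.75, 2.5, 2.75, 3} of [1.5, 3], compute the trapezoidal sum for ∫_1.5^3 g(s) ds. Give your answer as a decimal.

-48.9609375

Subinterval widths: 0.25, 0.75, 0.25, 0.25.
g(1.5) = -8, g(1.75) = -13.15625, g(2.5) = -39.5, g(2.75) = -52.53125, g(3) = -68.
On each subinterval the trapezoid contributes (Δs_i/2)·[g(s_{i-1}) + g(s_i)].
Sum = -48.9609375.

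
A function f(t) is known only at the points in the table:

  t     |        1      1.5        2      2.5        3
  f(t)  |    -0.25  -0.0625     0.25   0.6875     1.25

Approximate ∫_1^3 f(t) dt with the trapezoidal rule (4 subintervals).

0.6875

Δt = 0.5.
T_4 = (0.5/2)·[(-0.25) + 2·(-0.0625) + 2·0.25 + 2·0.6875 + 1.25] = 0.6875.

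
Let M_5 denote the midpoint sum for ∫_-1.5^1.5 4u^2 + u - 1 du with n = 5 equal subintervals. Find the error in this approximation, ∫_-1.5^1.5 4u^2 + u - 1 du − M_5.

0.36

Exact integral: ∫_-1.5^1.5 f(u) du = 6.
M_5 = 5.64.
Error = 6 − 5.64 = 0.36.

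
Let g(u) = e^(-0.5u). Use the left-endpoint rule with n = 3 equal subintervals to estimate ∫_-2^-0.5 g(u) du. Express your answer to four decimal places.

3.2420

Δu = (-0.5 − (-2))/3 = 0.5.
Left endpoints: -2, -1.5, -1.
g(-2) ≈ 2.7183, g(-1.5) ≈ 2.1170, g(-1) ≈ 1.6487.
Sum = Δu · [g(-2) + g(-1.5) + g(-1)].
Sum ≈ 3.2420.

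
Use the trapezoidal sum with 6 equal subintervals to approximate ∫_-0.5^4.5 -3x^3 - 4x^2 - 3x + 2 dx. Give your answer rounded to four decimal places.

-461.8981

Δx = (4.5 − (-0.5))/6 = 5/6.
f(-0.5) = 2.875, f(1/3) = 4/9, f(7/6) = -281/24, f(2) = -44, f(17/6) = -7693/72, f(11/3) = -632/3, f(4.5) = -365.875.
T_6 = (Δx/2)·[f(x_0) + 2f(x_1) + ... + 2f(x_{5}) + f(x_6)].
Sum ≈ -461.8981.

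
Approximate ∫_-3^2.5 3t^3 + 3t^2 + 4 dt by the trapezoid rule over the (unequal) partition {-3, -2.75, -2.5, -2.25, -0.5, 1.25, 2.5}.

36.80078125

Subinterval widths: 0.25, 0.25, 0.25, 1.75, 1.75, 1.25.
f(-3) = -50, f(-2.75) = -35.703125, f(-2.5) = -24.125, f(-2.25) = -14.984375, f(-0.5) = 4.375, f(1.25) = 14.546875, f(2.5) = 69.625.
On each subinterval the trapezoid contributes (Δt_i/2)·[f(t_{i-1}) + f(t_i)].
Sum = 36.80078125.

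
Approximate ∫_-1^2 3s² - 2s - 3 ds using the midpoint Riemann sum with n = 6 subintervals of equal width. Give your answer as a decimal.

-3.1875

Δs = (2 − (-1))/6 = 0.5.
Midpoints: -0.75, -0.25, 0.25, 0.75, 1.25, 1.75.
f(-0.75) = 0.1875, f(-0.25) = -2.3125, f(0.25) = -3.3125, f(0.75) = -2.8125, f(1.25) = -0.8125, f(1.75) = 2.6875.
Sum = Δs · [f(-0.75) + f(-0.25) + f(0.25) + ...].
Sum = -3.1875.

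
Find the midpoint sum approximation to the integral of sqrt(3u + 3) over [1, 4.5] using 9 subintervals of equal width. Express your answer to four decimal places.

11.6296

Δu = (4.5 − 1)/9 = 7/18.
Midpoints: 43/36, 19/12, 71/36, 85/36, 2.75, 113/36, 127/36, 47/12, 155/36.
f(43/36) ≈ 2.5658, f(19/12) ≈ 2.7839, f(71/36) ≈ 2.9861, f(85/36) ≈ 3.1754, f(2.75) ≈ 3.3541, f(113/36) ≈ 3.5237, f(127/36) ≈ 3.6856, f(47/12) ≈ 3.8406, f(155/36) ≈ 3.9896.
Sum = Δu · [f(43/36) + f(19/12) + f(71/36) + ...].
Sum ≈ 11.6296.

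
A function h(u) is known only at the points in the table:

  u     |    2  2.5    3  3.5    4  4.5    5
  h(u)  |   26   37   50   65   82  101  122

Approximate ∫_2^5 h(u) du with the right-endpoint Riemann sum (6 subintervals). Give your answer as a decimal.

Δu = 0.5.
Sum = 0.5·[37 + 50 + 65 + 82 + 101 + 122] = 228.5.

228.5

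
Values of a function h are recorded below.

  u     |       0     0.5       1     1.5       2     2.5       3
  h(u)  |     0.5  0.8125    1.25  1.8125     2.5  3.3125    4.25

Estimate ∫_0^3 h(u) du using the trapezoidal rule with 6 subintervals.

6.03125

Δu = 0.5.
T_6 = (0.5/2)·[0.5 + 2·0.8125 + 2·1.25 + 2·1.8125 + 2·2.5 + 2·3.3125 + 4.25] = 6.03125.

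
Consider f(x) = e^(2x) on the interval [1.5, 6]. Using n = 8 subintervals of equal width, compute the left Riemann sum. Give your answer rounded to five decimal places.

44004.19702

Δx = (6 − 1.5)/8 = 0.5625.
Left endpoints: 1.5, 2.0625, 2.625, 3.1875, 3.75, 4.3125, 4.875, 5.4375.
f(1.5) ≈ 20.08554, f(2.0625) ≈ 61.86781, f(2.625) ≈ 190.56627, f(3.1875) ≈ 586.98543, f(3.75) ≈ 1808.04241, f(4.3125) ≈ 5569.16271, f(4.875) ≈ 17154.22881, f(5.4375) ≈ 52838.74461.
Sum = Δx · [f(1.5) + f(2.0625) + f(2.625) + ...].
Sum ≈ 44004.19702.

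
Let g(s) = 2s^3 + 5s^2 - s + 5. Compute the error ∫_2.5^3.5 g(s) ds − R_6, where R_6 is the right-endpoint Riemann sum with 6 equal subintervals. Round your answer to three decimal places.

-7.065

Exact integral: ∫_2.5^3.5 g(s) ds ≈ 102.91667.
R_6 ≈ 109.98148.
Error ≈ 102.91667 − 109.98148 ≈ -7.065.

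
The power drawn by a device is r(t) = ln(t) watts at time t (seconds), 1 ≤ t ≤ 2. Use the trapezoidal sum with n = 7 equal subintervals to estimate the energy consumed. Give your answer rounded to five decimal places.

0.38545

Δt = (2 − 1)/7 = 1/7.
r(1) ≈ 0.00000, r(8/7) ≈ 0.13353, r(9/7) ≈ 0.25131, r(10/7) ≈ 0.35667, r(11/7) ≈ 0.45199, r(12/7) ≈ 0.53900, r(13/7) ≈ 0.61904, r(2) ≈ 0.69315.
T_7 = (Δt/2)·[r(t_0) + 2r(t_1) + ... + 2r(t_{6}) + r(t_7)].
Sum ≈ 0.38545.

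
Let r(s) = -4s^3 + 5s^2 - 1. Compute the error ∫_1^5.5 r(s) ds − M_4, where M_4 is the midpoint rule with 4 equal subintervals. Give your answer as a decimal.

-16.13671875

Exact integral: ∫_1^5.5 r(s) ds = -642.9375.
M_4 = -626.80078125.
Error = -642.9375 − (-626.80078125) = -16.13671875.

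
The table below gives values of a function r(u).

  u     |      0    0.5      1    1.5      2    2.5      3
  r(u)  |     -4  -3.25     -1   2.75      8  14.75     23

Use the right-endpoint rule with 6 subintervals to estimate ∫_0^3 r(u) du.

Δu = 0.5.
Sum = 0.5·[(-3.25) + (-1) + 2.75 + 8 + 14.75 + 23] = 22.125.

22.125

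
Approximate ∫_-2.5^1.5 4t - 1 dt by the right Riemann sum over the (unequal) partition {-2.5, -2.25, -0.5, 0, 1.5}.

Subinterval widths: 0.25, 1.75, 0.5, 1.5.
Right endpoints: -2.25, -0.5, 0, 1.5.
f(-2.25) = -10, f(-0.5) = -3, f(0) = -1, f(1.5) = 5.
Sum = Σ Δt_i · f(t_i).
Sum = -0.75.

-0.75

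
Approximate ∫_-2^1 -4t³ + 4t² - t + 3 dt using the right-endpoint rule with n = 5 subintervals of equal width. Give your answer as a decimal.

Δt = (1 − (-2))/5 = 0.6.
Right endpoints: -1.4, -0.8, -0.2, 0.4, 1.
f(-1.4) = 23.216, f(-0.8) = 8.408, f(-0.2) = 3.392, f(0.4) = 2.984, f(1) = 2.
Sum = Δt · [f(-1.4) + f(-0.8) + f(-0.2) + f(0.4) + f(1)].
Sum = 24.

24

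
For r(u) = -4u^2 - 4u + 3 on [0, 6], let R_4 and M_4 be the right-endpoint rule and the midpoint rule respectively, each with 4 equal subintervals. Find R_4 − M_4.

-139.5

R_4 = -477.
M_4 = -337.5.
R_4 − M_4 = -139.5.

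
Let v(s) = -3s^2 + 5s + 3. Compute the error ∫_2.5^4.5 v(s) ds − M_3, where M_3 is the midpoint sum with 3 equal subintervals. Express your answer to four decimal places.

-0.2222

Exact integral: ∫_2.5^4.5 v(s) ds = -34.5.
M_3 ≈ -34.277778.
Error ≈ -34.5 − (-34.277778) ≈ -0.2222.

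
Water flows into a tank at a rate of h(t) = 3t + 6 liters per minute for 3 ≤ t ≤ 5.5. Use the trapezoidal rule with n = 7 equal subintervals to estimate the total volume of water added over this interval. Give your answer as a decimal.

46.875

Δt = (5.5 − 3)/7 = 5/14.
h(3) = 15, h(47/14) = 225/14, h(26/7) = 120/7, h(57/14) = 255/14, h(31/7) = 135/7, h(67/14) = 285/14, h(36/7) = 150/7, h(5.5) = 22.5.
T_7 = (Δt/2)·[h(t_0) + 2h(t_1) + ... + 2h(t_{6}) + h(t_7)].
Sum = 46.875.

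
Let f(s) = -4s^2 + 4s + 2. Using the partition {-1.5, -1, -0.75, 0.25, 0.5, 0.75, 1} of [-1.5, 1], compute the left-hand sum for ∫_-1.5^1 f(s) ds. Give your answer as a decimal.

-9.125

Subinterval widths: 0.5, 0.25, 1, 0.25, 0.25, 0.25.
Left endpoints: -1.5, -1, -0.75, 0.25, 0.5, 0.75.
f(-1.5) = -13, f(-1) = -6, f(-0.75) = -3.25, f(0.25) = 2.75, f(0.5) = 3, f(0.75) = 2.75.
Sum = Σ Δs_i · f(s_i).
Sum = -9.125.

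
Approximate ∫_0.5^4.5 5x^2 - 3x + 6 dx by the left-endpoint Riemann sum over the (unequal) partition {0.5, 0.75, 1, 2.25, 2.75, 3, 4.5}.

97.25

Subinterval widths: 0.25, 0.25, 1.25, 0.5, 0.25, 1.5.
Left endpoints: 0.5, 0.75, 1, 2.25, 2.75, 3.
f(0.5) = 5.75, f(0.75) = 6.5625, f(1) = 8, f(2.25) = 24.5625, f(2.75) = 35.5625, f(3) = 42.
Sum = Σ Δx_i · f(x_i).
Sum = 97.25.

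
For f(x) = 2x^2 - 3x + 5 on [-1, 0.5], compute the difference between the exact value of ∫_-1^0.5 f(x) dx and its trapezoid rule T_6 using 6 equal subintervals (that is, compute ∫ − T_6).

Exact integral: ∫_-1^0.5 f(x) dx = 9.375.
T_6 = 9.40625.
Error = 9.375 − 9.40625 = -0.03125.

-0.03125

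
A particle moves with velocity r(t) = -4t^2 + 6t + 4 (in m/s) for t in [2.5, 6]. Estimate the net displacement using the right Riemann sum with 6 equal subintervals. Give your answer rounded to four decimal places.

Δt = (6 − 2.5)/6 = 7/12.
Right endpoints: 37/12, 11/3, 4.25, 29/6, 65/12, 6.
r(37/12) = -559/36, r(11/3) = -250/9, r(4.25) = -42.75, r(29/6) = -544/9, r(65/12) = -2911/36, r(6) = -104.
Sum = Δt · [r(37/12) + r(11/3) + r(4.25) + ...].
Sum ≈ -193.2940.

-193.2940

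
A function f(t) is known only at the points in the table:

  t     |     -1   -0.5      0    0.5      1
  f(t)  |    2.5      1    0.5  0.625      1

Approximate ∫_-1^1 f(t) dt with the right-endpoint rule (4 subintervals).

1.5625

Δt = 0.5.
Sum = 0.5·[1 + 0.5 + 0.625 + 1] = 1.5625.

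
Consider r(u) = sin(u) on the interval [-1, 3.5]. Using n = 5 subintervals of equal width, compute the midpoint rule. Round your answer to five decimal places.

1.52780

Δu = (3.5 − (-1))/5 = 0.9.
Midpoints: -0.55, 0.35, 1.25, 2.15, 3.05.
r(-0.55) ≈ -0.52269, r(0.35) ≈ 0.34290, r(1.25) ≈ 0.94898, r(2.15) ≈ 0.83690, r(3.05) ≈ 0.09146.
Sum = Δu · [r(-0.55) + r(0.35) + r(1.25) + r(2.15) + r(3.05)].
Sum ≈ 1.52780.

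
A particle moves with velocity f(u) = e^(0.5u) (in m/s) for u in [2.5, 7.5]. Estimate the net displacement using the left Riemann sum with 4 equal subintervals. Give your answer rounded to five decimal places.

Δu = (7.5 − 2.5)/4 = 1.25.
Left endpoints: 2.5, 3.75, 5, 6.25.
f(2.5) ≈ 3.49034, f(3.75) ≈ 6.52082, f(5) ≈ 12.18249, f(6.25) ≈ 22.75990.
Sum = Δu · [f(2.5) + f(3.75) + f(5) + f(6.25)].
Sum ≈ 56.19194.

56.19194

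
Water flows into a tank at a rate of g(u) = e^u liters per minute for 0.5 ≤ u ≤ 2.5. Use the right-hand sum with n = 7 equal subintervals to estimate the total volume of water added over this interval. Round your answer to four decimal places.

12.1102

Δu = (2.5 − 0.5)/7 = 2/7.
Right endpoints: 11/14, 15/14, 19/14, 23/14, 27/14, 31/14, 2.5.
g(11/14) ≈ 2.1940, g(15/14) ≈ 2.9195, g(19/14) ≈ 3.8851, g(23/14) ≈ 5.1699, g(27/14) ≈ 6.8797, g(31/14) ≈ 9.1549, g(2.5) ≈ 12.1825.
Sum = Δu · [g(11/14) + g(15/14) + g(19/14) + ...].
Sum ≈ 12.1102.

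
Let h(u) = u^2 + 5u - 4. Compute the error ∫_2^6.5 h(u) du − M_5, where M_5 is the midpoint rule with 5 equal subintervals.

0.30375

Exact integral: ∫_2^6.5 h(u) du = 166.5.
M_5 = 166.19625.
Error = 166.5 − 166.19625 = 0.30375.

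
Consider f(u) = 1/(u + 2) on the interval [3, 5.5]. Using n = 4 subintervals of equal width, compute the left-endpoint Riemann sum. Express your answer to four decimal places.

0.4270

Δu = (5.5 − 3)/4 = 0.625.
Left endpoints: 3, 3.625, 4.25, 4.875.
f(3) = 0.2, f(3.625) = 8/45, f(4.25) = 0.16, f(4.875) = 8/55.
Sum = Δu · [f(3) + f(3.625) + f(4.25) + f(4.875)].
Sum ≈ 0.4270.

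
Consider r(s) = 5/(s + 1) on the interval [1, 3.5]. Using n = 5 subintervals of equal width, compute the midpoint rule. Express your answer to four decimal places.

Δs = (3.5 − 1)/5 = 0.5.
Midpoints: 1.25, 1.75, 2.25, 2.75, 3.25.
r(1.25) = 20/9, r(1.75) = 20/11, r(2.25) = 20/13, r(2.75) = 4/3, r(3.25) = 20/17.
Sum = Δs · [r(1.25) + r(1.75) + r(2.25) + r(2.75) + r(3.25)].
Sum ≈ 4.0443.

4.0443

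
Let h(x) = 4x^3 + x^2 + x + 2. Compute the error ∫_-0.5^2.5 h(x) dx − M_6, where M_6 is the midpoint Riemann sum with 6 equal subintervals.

0.8125

Exact integral: ∫_-0.5^2.5 h(x) dx = 53.25.
M_6 = 52.4375.
Error = 53.25 − 52.4375 = 0.8125.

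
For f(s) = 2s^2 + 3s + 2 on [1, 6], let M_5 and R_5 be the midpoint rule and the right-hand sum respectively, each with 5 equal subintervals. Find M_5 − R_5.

M_5 = 205.
R_5 = 250.
M_5 − R_5 = -45.

-45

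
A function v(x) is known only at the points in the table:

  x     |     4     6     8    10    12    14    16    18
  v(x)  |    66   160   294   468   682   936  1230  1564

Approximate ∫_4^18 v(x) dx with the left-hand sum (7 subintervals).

Δx = 2.
Sum = 2·[66 + 160 + 294 + 468 + 682 + 936 + 1230] = 7672.

7672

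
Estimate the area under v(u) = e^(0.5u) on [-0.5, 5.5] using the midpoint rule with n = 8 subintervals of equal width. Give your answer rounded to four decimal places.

Δu = (5.5 − (-0.5))/8 = 0.75.
Midpoints: -0.125, 0.625, 1.375, 2.125, 2.875, 3.625, 4.375, 5.125.
v(-0.125) ≈ 0.9394, v(0.625) ≈ 1.3668, v(1.375) ≈ 1.9887, v(2.125) ≈ 2.8936, v(2.875) ≈ 4.2102, v(3.625) ≈ 6.1257, v(4.375) ≈ 8.9129, v(5.125) ≈ 12.9682.
Sum = Δu · [v(-0.125) + v(0.625) + v(1.375) + ...].
Sum ≈ 29.5542.

29.5542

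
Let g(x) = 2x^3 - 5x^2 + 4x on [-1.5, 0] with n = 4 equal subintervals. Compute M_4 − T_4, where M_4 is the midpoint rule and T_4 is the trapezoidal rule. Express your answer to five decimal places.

0.50098

M_4 ≈ -12.4892578.
T_4 ≈ -12.9902344.
M_4 − T_4 ≈ 0.50098.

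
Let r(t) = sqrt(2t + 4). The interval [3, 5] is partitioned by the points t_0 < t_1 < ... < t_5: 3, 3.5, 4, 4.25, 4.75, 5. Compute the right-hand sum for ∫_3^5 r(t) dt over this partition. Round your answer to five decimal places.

7.04678

Subinterval widths: 0.5, 0.5, 0.25, 0.5, 0.25.
Right endpoints: 3.5, 4, 4.25, 4.75, 5.
r(3.5) ≈ 3.31662, r(4) ≈ 3.46410, r(4.25) ≈ 3.53553, r(4.75) ≈ 3.67423, r(5) ≈ 3.74166.
Sum = Σ Δt_i · r(t_i).
Sum ≈ 7.04678.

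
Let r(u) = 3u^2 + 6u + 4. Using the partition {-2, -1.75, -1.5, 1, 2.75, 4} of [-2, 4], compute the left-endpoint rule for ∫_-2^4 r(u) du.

82.78125

Subinterval widths: 0.25, 0.25, 2.5, 1.75, 1.25.
Left endpoints: -2, -1.75, -1.5, 1, 2.75.
r(-2) = 4, r(-1.75) = 2.6875, r(-1.5) = 1.75, r(1) = 13, r(2.75) = 43.1875.
Sum = Σ Δu_i · r(u_i).
Sum = 82.78125.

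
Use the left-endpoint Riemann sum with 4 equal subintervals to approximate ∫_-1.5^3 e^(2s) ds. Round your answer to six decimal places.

Δs = (3 − (-1.5))/4 = 1.125.
Left endpoints: -1.5, -0.375, 0.75, 1.875.
f(-1.5) ≈ 0.049787, f(-0.375) ≈ 0.472367, f(0.75) ≈ 4.481689, f(1.875) ≈ 42.521082.
Sum = Δs · [f(-1.5) + f(-0.375) + f(0.75) + f(1.875)].
Sum ≈ 53.465540.

53.465540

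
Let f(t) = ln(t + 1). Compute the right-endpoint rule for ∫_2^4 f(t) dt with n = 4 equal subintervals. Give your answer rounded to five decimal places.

2.87629

Δt = (4 − 2)/4 = 0.5.
Right endpoints: 2.5, 3, 3.5, 4.
f(2.5) ≈ 1.25276, f(3) ≈ 1.38629, f(3.5) ≈ 1.50408, f(4) ≈ 1.60944.
Sum = Δt · [f(2.5) + f(3) + f(3.5) + f(4)].
Sum ≈ 2.87629.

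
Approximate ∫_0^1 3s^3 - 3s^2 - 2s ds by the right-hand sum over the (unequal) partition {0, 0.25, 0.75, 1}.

Subinterval widths: 0.25, 0.5, 0.25.
Right endpoints: 0.25, 0.75, 1.
f(0.25) = -0.640625, f(0.75) = -1.921875, f(1) = -2.
Sum = Σ Δs_i · f(s_i).
Sum = -1.62109375.

-1.62109375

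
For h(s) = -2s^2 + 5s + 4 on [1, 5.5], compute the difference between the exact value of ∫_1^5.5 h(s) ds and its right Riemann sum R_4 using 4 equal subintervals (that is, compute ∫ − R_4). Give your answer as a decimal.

Exact integral: ∫_1^5.5 h(s) ds = -19.125.
R_4 = -41.2734375.
Error = -19.125 − (-41.2734375) = 22.1484375.

22.1484375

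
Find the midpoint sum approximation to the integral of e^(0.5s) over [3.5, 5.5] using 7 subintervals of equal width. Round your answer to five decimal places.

Δs = (5.5 − 3.5)/7 = 2/7.
Midpoints: 51/14, 55/14, 59/14, 4.5, 67/14, 71/14, 75/14.
f(51/14) ≈ 6.18068, f(55/14) ≈ 7.12982, f(59/14) ≈ 8.22471, f(4.5) ≈ 9.48774, f(67/14) ≈ 10.94472, f(71/14) ≈ 12.62545, f(75/14) ≈ 14.56427.
Sum = Δs · [f(51/14) + f(55/14) + f(59/14) + ...].
Sum ≈ 19.75925.

19.75925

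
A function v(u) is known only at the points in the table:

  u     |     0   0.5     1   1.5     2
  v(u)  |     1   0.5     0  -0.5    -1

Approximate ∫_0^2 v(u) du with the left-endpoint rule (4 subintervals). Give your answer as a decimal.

Δu = 0.5.
Sum = 0.5·[1 + 0.5 + 0 + (-0.5)] = 0.5.

0.5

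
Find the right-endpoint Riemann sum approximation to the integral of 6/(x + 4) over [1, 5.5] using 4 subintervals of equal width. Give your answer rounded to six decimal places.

Δx = (5.5 − 1)/4 = 1.125.
Right endpoints: 2.125, 3.25, 4.375, 5.5.
f(2.125) = 48/49, f(3.25) = 24/29, f(4.375) = 48/67, f(5.5) = 12/19.
Sum = Δx · [f(2.125) + f(3.25) + f(4.375) + f(5.5)].
Sum ≈ 3.549572.

3.549572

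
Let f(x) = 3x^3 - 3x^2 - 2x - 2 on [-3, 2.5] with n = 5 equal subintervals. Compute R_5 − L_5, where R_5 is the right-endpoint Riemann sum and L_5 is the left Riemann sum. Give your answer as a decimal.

137.6375

R_5 = -19.3325.
L_5 = -156.97.
R_5 − L_5 = 137.6375.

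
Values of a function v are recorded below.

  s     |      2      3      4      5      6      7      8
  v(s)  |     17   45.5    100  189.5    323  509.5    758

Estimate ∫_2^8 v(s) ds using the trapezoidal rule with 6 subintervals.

Δs = 1.
T_6 = (1/2)·[17 + 2·45.5 + 2·100 + 2·189.5 + 2·323 + 2·509.5 + 758] = 1555.

1555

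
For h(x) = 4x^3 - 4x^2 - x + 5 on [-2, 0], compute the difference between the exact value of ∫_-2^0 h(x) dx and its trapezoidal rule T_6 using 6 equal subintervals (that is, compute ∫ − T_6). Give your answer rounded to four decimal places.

0.5926

Exact integral: ∫_-2^0 h(x) dx ≈ -14.666667.
T_6 ≈ -15.259259.
Error ≈ -14.666667 − (-15.259259) ≈ 0.5926.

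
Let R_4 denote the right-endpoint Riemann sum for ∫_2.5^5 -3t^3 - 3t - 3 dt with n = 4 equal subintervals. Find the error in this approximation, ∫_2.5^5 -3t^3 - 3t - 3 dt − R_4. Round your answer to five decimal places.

Exact integral: ∫_2.5^5 f(t) dt = -475.078125.
R_4 ≈ -585.4541016.
Error ≈ -475.078125 − (-585.4541016) ≈ 110.37598.

110.37598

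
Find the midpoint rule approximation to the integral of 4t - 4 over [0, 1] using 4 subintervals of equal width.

Δt = (1 − 0)/4 = 0.25.
Midpoints: 0.125, 0.375, 0.625, 0.875.
f(0.125) = -3.5, f(0.375) = -2.5, f(0.625) = -1.5, f(0.875) = -0.5.
Sum = Δt · [f(0.125) + f(0.375) + f(0.625) + f(0.875)].
Sum = -2.

-2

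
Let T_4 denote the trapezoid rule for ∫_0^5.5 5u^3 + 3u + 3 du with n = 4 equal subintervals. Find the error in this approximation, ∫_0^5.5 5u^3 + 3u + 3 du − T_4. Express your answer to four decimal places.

Exact integral: ∫_0^5.5 f(u) du = 1205.703125.
T_4 ≈ 1277.192383.
Error ≈ 1205.703125 − 1277.192383 ≈ -71.4893.

-71.4893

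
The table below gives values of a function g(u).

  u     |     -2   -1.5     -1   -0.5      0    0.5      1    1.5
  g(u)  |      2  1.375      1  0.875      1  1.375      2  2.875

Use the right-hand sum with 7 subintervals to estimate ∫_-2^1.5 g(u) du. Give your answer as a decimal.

5.25

Δu = 0.5.
Sum = 0.5·[1.375 + 1 + 0.875 + 1 + 1.375 + 2 + 2.875] = 5.25.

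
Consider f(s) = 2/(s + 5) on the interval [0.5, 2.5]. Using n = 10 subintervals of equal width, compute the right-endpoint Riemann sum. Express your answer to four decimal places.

Δs = (2.5 − 0.5)/10 = 0.2.
Right endpoints: 0.7, 0.9, 1.1, 1.3, 1.5, 1.7, 1.9, 2.1, 2.3, 2.5.
f(0.7) = 20/57, f(0.9) = 20/59, f(1.1) = 20/61, f(1.3) = 20/63, f(1.5) = 4/13, f(1.7) = 20/67, f(1.9) = 20/69, f(2.1) = 20/71, f(2.3) = 20/73, f(2.5) = 4/15.
Sum = Δs · [f(0.7) + f(0.9) + f(1.1) + ...].
Sum ≈ 0.6107.

0.6107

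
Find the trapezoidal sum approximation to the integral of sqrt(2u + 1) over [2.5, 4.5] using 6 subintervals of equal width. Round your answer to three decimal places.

Δu = (4.5 − 2.5)/6 = 1/3.
f(2.5) ≈ 2.449, f(17/6) ≈ 2.582, f(19/6) ≈ 2.708, f(3.5) ≈ 2.828, f(23/6) ≈ 2.944, f(25/6) ≈ 3.055, f(4.5) ≈ 3.162.
T_6 = (Δu/2)·[f(u_0) + 2f(u_1) + ... + 2f(u_{5}) + f(u_6)].
Sum ≈ 5.641.

5.641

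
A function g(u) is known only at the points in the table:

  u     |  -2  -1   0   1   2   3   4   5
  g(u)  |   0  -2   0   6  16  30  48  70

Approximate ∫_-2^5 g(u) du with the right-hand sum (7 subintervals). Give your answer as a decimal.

Δu = 1.
Sum = 1·[(-2) + 0 + 6 + 16 + 30 + 48 + 70] = 168.

168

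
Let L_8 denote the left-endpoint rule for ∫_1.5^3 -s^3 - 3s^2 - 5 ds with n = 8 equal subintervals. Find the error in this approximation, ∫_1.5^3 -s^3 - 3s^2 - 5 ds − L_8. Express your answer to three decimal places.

-4.028

Exact integral: ∫_1.5^3 f(s) ds = -50.109375.
L_8 ≈ -46.08179.
Error ≈ -50.109375 − (-46.08179) ≈ -4.028.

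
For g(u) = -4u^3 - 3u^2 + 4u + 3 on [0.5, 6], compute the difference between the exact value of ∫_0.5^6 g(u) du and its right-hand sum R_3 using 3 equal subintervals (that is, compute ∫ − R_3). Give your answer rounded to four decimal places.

999.0903

Exact integral: ∫_0.5^6 g(u) du = -1423.8125.
R_3 ≈ -2422.902778.
Error ≈ -1423.8125 − (-2422.902778) ≈ 999.0903.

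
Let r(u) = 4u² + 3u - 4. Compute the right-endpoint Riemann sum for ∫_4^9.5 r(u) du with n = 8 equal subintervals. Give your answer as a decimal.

1256.70703125

Δu = (9.5 − 4)/8 = 0.6875.
Right endpoints: 4.6875, 5.375, 6.0625, 6.75, 7.4375, 8.125, 8.8125, 9.5.
r(4.6875) = 97.953125, r(5.375) = 127.6875, r(6.0625) = 161.203125, r(6.75) = 198.5, r(7.4375) = 239.578125, r(8.125) = 284.4375, r(8.8125) = 333.078125, r(9.5) = 385.5.
Sum = Δu · [r(4.6875) + r(5.375) + r(6.0625) + ...].
Sum = 1256.70703125.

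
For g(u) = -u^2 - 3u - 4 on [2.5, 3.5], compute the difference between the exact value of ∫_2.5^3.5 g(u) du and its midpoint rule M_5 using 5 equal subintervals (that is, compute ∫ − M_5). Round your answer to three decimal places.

-0.003

Exact integral: ∫_2.5^3.5 g(u) du ≈ -22.08333.
M_5 = -22.08.
Error ≈ -22.08333 − (-22.08) ≈ -0.003.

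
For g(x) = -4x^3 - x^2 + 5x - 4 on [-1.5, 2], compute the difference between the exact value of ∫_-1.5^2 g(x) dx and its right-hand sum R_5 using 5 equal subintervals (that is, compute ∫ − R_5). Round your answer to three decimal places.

Exact integral: ∫_-1.5^2 g(x) dx ≈ -24.35417.
R_5 = -35.91.
Error ≈ -24.35417 − (-35.91) ≈ 11.556.

11.556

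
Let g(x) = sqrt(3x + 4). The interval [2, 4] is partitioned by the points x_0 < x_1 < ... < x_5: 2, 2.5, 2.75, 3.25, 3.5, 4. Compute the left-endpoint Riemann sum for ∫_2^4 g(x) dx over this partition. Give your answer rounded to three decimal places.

7.010

Subinterval widths: 0.5, 0.25, 0.5, 0.25, 0.5.
Left endpoints: 2, 2.5, 2.75, 3.25, 3.5.
g(2) ≈ 3.162, g(2.5) ≈ 3.391, g(2.75) ≈ 3.500, g(3.25) ≈ 3.708, g(3.5) ≈ 3.808.
Sum = Σ Δx_i · g(x_i).
Sum ≈ 7.010.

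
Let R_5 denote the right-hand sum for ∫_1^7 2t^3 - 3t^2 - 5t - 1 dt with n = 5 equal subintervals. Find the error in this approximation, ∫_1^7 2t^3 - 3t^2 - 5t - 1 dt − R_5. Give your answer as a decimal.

-336.24

Exact integral: ∫_1^7 f(t) dt = 732.
R_5 = 1068.24.
Error = 732 − 1068.24 = -336.24.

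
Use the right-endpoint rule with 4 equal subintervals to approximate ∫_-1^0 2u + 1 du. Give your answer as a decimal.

0.25

Δu = (0 − (-1))/4 = 0.25.
Right endpoints: -0.75, -0.5, -0.25, 0.
f(-0.75) = -0.5, f(-0.5) = 0, f(-0.25) = 0.5, f(0) = 1.
Sum = Δu · [f(-0.75) + f(-0.5) + f(-0.25) + f(0)].
Sum = 0.25.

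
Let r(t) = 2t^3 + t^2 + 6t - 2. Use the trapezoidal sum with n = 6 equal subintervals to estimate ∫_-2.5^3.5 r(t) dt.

Δt = (3.5 − (-2.5))/6 = 1.
r(-2.5) = -42, r(-1.5) = -15.5, r(-0.5) = -5, r(0.5) = 1.5, r(1.5) = 16, r(2.5) = 50.5, r(3.5) = 117.
T_6 = (Δt/2)·[r(t_0) + 2r(t_1) + ... + 2r(t_{5}) + r(t_6)].
Sum = 85.

85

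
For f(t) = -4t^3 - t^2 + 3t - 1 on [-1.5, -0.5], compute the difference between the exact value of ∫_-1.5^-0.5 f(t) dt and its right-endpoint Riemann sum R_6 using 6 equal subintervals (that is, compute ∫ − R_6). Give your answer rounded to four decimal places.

Exact integral: ∫_-1.5^-0.5 f(t) dt ≈ -0.083333.
R_6 ≈ -0.699074.
Error ≈ -0.083333 − (-0.699074) ≈ 0.6157.

0.6157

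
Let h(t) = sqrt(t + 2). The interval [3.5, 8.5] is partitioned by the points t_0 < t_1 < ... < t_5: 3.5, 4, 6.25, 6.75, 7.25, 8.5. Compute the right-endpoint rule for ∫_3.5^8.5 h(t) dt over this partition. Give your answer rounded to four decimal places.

14.7376

Subinterval widths: 0.5, 2.25, 0.5, 0.5, 1.25.
Right endpoints: 4, 6.25, 6.75, 7.25, 8.5.
h(4) ≈ 2.4495, h(6.25) ≈ 2.8723, h(6.75) ≈ 2.9580, h(7.25) ≈ 3.0414, h(8.5) ≈ 3.2404.
Sum = Σ Δt_i · h(t_i).
Sum ≈ 14.7376.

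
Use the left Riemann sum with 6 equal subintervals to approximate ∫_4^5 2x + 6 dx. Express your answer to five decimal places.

Δx = (5 − 4)/6 = 1/6.
Left endpoints: 4, 25/6, 13/3, 4.5, 14/3, 29/6.
f(4) = 14, f(25/6) = 43/3, f(13/3) = 44/3, f(4.5) = 15, f(14/3) = 46/3, f(29/6) = 47/3.
Sum = Δx · [f(4) + f(25/6) + f(13/3) + ...].
Sum ≈ 14.83333.

14.83333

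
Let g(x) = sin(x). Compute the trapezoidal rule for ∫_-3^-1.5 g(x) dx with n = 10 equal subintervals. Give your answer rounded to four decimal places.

-1.0587

Δx = (-1.5 − (-3))/10 = 0.15.
g(-3) ≈ -0.1411, g(-2.85) ≈ -0.2875, g(-2.7) ≈ -0.4274, g(-2.55) ≈ -0.5577, g(-2.4) ≈ -0.6755, g(-2.25) ≈ -0.7781, g(-2.1) ≈ -0.8632, g(-1.95) ≈ -0.9290, g(-1.8) ≈ -0.9738, g(-1.65) ≈ -0.9969, g(-1.5) ≈ -0.9975.
T_10 = (Δx/2)·[g(x_0) + 2g(x_1) + ... + 2g(x_{9}) + g(x_10)].
Sum ≈ -1.0587.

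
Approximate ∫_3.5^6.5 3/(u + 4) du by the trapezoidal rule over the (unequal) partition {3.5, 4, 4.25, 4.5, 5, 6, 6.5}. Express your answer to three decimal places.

Subinterval widths: 0.5, 0.25, 0.25, 0.5, 1, 0.5.
f(3.5) = 0.4, f(4) = 0.375, f(4.25) = 4/11, f(4.5) = 6/17, f(5) = 1/3, f(6) = 0.3, f(6.5) = 2/7.
On each subinterval the trapezoid contributes (Δu_i/2)·[f(u_{i-1}) + f(u_i)].
Sum ≈ 1.010.

1.010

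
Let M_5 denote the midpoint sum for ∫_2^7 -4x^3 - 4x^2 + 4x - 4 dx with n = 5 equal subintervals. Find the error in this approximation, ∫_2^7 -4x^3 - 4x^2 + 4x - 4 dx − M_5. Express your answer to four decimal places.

Exact integral: ∫_2^7 f(x) dx ≈ -2761.666667.
M_5 = -2737.5.
Error ≈ -2761.666667 − (-2737.5) ≈ -24.1667.

-24.1667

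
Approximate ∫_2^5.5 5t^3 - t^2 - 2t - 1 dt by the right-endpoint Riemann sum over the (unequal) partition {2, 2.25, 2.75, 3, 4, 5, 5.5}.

Subinterval widths: 0.25, 0.5, 0.25, 1, 1, 0.5.
Right endpoints: 2.25, 2.75, 3, 4, 5, 5.5.
f(2.25) = 46.390625, f(2.75) = 89.921875, f(3) = 119, f(4) = 295, f(5) = 589, f(5.5) = 789.625.
Sum = Σ Δt_i · f(t_i).
Sum = 1365.12109375.

1365.12109375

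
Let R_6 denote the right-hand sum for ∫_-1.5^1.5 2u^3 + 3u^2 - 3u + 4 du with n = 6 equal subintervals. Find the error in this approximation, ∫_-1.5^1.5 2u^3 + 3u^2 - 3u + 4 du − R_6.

Exact integral: ∫_-1.5^1.5 f(u) du = 18.75.
R_6 = 20.25.
Error = 18.75 − 20.25 = -1.5.

-1.5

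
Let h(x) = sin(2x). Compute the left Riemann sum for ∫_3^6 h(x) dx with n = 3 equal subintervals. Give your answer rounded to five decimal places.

0.16592

Δx = (6 − 3)/3 = 1.
Left endpoints: 3, 4, 5.
h(3) ≈ -0.27942, h(4) ≈ 0.98936, h(5) ≈ -0.54402.
Sum = Δx · [h(3) + h(4) + h(5)].
Sum ≈ 0.16592.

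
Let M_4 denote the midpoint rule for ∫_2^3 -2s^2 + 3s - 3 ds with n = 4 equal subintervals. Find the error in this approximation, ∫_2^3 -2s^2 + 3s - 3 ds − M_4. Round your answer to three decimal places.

Exact integral: ∫_2^3 f(s) ds ≈ -8.16667.
M_4 = -8.15625.
Error ≈ -8.16667 − (-8.15625) ≈ -0.010.

-0.010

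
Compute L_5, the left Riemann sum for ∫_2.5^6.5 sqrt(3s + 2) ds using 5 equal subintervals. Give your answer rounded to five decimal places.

Δs = (6.5 − 2.5)/5 = 0.8.
Left endpoints: 2.5, 3.3, 4.1, 4.9, 5.7.
f(2.5) ≈ 3.08221, f(3.3) ≈ 3.44964, f(4.1) ≈ 3.78153, f(4.9) ≈ 4.08656, f(5.7) ≈ 4.37035.
Sum = Δs · [f(2.5) + f(3.3) + f(4.1) + f(4.9) + f(5.7)].
Sum ≈ 15.01624.

15.01624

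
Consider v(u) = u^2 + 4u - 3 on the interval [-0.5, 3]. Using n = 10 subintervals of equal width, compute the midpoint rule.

Δu = (3 − (-0.5))/10 = 0.35.
Midpoints: -0.325, 0.025, 0.375, 0.725, 1.075, 1.425, 1.775, 2.125, 2.475, 2.825.
v(-0.325) = -4.194375, v(0.025) = -2.899375, v(0.375) = -1.359375, v(0.725) = 0.425625, v(1.075) = 2.455625, v(1.425) = 4.730625, v(1.775) = 7.250625, v(2.125) = 10.015625, v(2.475) = 13.025625, v(2.825) = 16.280625.
Sum = Δu · [v(-0.325) + v(0.025) + v(0.375) + ...].
Sum = 16.0059375.

16.0059375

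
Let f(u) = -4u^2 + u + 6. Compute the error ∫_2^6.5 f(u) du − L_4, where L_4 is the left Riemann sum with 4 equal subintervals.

-79.734375

Exact integral: ∫_2^6.5 f(u) du = -309.375.
L_4 = -229.640625.
Error = -309.375 − (-229.640625) = -79.734375.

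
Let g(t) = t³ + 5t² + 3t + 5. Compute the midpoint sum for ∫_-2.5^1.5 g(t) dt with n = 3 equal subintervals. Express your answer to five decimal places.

35.09259

Δt = (1.5 − (-2.5))/3 = 4/3.
Midpoints: -11/6, -0.5, 5/6.
g(-11/6) = 2191/216, g(-0.5) = 4.625, g(5/6) = 2495/216.
Sum = Δt · [g(-11/6) + g(-0.5) + g(5/6)].
Sum ≈ 35.09259.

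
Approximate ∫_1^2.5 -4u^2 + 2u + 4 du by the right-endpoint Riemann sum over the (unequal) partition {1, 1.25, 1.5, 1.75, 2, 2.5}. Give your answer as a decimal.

-11.625

Subinterval widths: 0.25, 0.25, 0.25, 0.25, 0.5.
Right endpoints: 1.25, 1.5, 1.75, 2, 2.5.
f(1.25) = 0.25, f(1.5) = -2, f(1.75) = -4.75, f(2) = -8, f(2.5) = -16.
Sum = Σ Δu_i · f(u_i).
Sum = -11.625.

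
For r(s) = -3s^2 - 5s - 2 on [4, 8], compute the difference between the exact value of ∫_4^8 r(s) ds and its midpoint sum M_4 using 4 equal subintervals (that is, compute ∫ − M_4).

Exact integral: ∫_4^8 r(s) ds = -576.
M_4 = -575.
Error = -576 − (-575) = -1.

-1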